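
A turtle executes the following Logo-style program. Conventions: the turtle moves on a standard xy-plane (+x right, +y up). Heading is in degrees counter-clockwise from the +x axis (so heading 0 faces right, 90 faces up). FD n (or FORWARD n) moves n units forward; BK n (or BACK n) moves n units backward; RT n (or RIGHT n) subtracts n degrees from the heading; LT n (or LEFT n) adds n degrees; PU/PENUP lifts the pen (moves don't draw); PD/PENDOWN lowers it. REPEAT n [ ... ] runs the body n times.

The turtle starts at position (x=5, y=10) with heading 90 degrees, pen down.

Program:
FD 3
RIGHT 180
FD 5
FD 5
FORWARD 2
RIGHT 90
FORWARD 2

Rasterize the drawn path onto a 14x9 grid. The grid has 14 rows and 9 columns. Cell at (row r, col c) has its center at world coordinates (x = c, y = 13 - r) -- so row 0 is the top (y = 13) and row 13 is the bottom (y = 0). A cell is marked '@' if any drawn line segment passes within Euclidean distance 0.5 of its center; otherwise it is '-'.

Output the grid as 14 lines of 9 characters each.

Answer: -----@---
-----@---
-----@---
-----@---
-----@---
-----@---
-----@---
-----@---
-----@---
-----@---
-----@---
-----@---
---@@@---
---------

Derivation:
Segment 0: (5,10) -> (5,13)
Segment 1: (5,13) -> (5,8)
Segment 2: (5,8) -> (5,3)
Segment 3: (5,3) -> (5,1)
Segment 4: (5,1) -> (3,1)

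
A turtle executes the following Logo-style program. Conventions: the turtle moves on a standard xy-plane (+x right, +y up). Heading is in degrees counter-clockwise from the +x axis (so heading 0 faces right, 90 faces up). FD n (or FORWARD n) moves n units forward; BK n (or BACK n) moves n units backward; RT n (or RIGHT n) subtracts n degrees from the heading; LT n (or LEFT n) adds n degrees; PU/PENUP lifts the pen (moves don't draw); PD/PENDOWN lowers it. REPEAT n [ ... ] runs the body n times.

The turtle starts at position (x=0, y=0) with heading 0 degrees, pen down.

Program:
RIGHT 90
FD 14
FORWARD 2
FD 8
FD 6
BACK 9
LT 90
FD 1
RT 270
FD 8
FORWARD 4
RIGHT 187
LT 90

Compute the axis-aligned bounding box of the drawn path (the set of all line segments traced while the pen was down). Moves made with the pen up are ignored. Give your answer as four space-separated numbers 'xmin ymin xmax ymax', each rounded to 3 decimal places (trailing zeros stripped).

Executing turtle program step by step:
Start: pos=(0,0), heading=0, pen down
RT 90: heading 0 -> 270
FD 14: (0,0) -> (0,-14) [heading=270, draw]
FD 2: (0,-14) -> (0,-16) [heading=270, draw]
FD 8: (0,-16) -> (0,-24) [heading=270, draw]
FD 6: (0,-24) -> (0,-30) [heading=270, draw]
BK 9: (0,-30) -> (0,-21) [heading=270, draw]
LT 90: heading 270 -> 0
FD 1: (0,-21) -> (1,-21) [heading=0, draw]
RT 270: heading 0 -> 90
FD 8: (1,-21) -> (1,-13) [heading=90, draw]
FD 4: (1,-13) -> (1,-9) [heading=90, draw]
RT 187: heading 90 -> 263
LT 90: heading 263 -> 353
Final: pos=(1,-9), heading=353, 8 segment(s) drawn

Segment endpoints: x in {0, 0, 0, 0, 0, 0, 1, 1, 1}, y in {-30, -24, -21, -16, -14, -13, -9, 0}
xmin=0, ymin=-30, xmax=1, ymax=0

Answer: 0 -30 1 0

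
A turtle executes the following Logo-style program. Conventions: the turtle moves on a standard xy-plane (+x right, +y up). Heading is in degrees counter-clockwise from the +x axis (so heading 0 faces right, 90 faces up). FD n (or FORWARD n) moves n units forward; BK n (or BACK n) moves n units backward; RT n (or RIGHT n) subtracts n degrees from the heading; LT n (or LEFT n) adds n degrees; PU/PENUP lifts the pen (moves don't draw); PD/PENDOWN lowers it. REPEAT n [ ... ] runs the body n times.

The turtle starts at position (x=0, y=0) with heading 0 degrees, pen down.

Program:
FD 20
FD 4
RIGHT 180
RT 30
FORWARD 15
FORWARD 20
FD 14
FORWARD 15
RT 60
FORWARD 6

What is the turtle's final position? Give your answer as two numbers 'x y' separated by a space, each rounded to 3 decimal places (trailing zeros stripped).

Answer: -31.426 38

Derivation:
Executing turtle program step by step:
Start: pos=(0,0), heading=0, pen down
FD 20: (0,0) -> (20,0) [heading=0, draw]
FD 4: (20,0) -> (24,0) [heading=0, draw]
RT 180: heading 0 -> 180
RT 30: heading 180 -> 150
FD 15: (24,0) -> (11.01,7.5) [heading=150, draw]
FD 20: (11.01,7.5) -> (-6.311,17.5) [heading=150, draw]
FD 14: (-6.311,17.5) -> (-18.435,24.5) [heading=150, draw]
FD 15: (-18.435,24.5) -> (-31.426,32) [heading=150, draw]
RT 60: heading 150 -> 90
FD 6: (-31.426,32) -> (-31.426,38) [heading=90, draw]
Final: pos=(-31.426,38), heading=90, 7 segment(s) drawn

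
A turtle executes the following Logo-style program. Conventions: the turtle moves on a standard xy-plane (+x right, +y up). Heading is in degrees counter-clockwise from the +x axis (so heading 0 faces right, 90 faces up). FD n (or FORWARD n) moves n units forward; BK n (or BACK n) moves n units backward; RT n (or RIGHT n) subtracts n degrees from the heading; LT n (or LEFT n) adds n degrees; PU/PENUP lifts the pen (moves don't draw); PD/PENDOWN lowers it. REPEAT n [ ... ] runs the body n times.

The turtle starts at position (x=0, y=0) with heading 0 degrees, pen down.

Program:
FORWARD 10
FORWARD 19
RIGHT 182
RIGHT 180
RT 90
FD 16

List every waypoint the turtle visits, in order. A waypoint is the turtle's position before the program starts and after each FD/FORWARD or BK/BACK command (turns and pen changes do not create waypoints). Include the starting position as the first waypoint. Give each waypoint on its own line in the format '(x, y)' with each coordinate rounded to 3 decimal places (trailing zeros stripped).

Executing turtle program step by step:
Start: pos=(0,0), heading=0, pen down
FD 10: (0,0) -> (10,0) [heading=0, draw]
FD 19: (10,0) -> (29,0) [heading=0, draw]
RT 182: heading 0 -> 178
RT 180: heading 178 -> 358
RT 90: heading 358 -> 268
FD 16: (29,0) -> (28.442,-15.99) [heading=268, draw]
Final: pos=(28.442,-15.99), heading=268, 3 segment(s) drawn
Waypoints (4 total):
(0, 0)
(10, 0)
(29, 0)
(28.442, -15.99)

Answer: (0, 0)
(10, 0)
(29, 0)
(28.442, -15.99)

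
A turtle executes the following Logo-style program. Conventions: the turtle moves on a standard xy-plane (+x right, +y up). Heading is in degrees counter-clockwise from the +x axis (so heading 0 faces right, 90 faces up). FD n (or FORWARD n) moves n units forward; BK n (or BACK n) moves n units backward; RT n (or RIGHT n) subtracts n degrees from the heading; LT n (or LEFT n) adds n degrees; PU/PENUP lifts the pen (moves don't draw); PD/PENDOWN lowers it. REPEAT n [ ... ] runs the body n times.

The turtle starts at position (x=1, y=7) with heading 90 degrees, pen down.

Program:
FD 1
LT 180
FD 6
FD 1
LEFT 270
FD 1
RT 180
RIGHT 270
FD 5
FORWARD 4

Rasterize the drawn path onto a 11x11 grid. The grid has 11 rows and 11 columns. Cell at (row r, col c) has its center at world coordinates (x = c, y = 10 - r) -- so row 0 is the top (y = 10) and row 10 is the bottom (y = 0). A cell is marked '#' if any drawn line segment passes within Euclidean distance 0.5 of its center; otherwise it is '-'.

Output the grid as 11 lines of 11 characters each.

Answer: #----------
#----------
##---------
##---------
##---------
##---------
##---------
##---------
##---------
##---------
-----------

Derivation:
Segment 0: (1,7) -> (1,8)
Segment 1: (1,8) -> (1,2)
Segment 2: (1,2) -> (1,1)
Segment 3: (1,1) -> (-0,1)
Segment 4: (-0,1) -> (-0,6)
Segment 5: (-0,6) -> (-0,10)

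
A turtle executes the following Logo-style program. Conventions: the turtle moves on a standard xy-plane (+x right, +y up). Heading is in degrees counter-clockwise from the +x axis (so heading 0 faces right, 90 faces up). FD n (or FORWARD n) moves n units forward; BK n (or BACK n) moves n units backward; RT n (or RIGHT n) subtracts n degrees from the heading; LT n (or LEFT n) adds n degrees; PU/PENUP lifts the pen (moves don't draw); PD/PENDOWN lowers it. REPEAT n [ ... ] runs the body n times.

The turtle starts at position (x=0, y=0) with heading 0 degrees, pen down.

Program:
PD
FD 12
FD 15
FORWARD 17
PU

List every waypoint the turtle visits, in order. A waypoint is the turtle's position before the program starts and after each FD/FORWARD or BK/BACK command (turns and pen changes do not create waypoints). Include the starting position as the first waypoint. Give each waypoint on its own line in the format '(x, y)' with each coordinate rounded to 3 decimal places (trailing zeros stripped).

Answer: (0, 0)
(12, 0)
(27, 0)
(44, 0)

Derivation:
Executing turtle program step by step:
Start: pos=(0,0), heading=0, pen down
PD: pen down
FD 12: (0,0) -> (12,0) [heading=0, draw]
FD 15: (12,0) -> (27,0) [heading=0, draw]
FD 17: (27,0) -> (44,0) [heading=0, draw]
PU: pen up
Final: pos=(44,0), heading=0, 3 segment(s) drawn
Waypoints (4 total):
(0, 0)
(12, 0)
(27, 0)
(44, 0)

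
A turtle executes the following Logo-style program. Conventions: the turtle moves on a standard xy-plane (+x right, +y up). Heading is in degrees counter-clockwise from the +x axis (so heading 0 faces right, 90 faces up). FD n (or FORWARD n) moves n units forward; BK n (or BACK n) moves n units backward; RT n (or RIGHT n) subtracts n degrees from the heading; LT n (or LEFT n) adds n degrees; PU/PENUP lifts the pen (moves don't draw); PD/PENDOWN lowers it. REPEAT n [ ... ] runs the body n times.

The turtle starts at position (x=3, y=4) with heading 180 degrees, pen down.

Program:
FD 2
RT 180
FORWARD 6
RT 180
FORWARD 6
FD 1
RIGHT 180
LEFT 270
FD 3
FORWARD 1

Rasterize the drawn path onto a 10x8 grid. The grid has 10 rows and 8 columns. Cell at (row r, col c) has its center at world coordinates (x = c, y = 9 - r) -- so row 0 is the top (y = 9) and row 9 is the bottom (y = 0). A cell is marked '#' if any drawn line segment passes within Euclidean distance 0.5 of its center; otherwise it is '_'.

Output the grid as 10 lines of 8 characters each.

Segment 0: (3,4) -> (1,4)
Segment 1: (1,4) -> (7,4)
Segment 2: (7,4) -> (1,4)
Segment 3: (1,4) -> (0,4)
Segment 4: (0,4) -> (0,1)
Segment 5: (0,1) -> (0,-0)

Answer: ________
________
________
________
________
########
#_______
#_______
#_______
#_______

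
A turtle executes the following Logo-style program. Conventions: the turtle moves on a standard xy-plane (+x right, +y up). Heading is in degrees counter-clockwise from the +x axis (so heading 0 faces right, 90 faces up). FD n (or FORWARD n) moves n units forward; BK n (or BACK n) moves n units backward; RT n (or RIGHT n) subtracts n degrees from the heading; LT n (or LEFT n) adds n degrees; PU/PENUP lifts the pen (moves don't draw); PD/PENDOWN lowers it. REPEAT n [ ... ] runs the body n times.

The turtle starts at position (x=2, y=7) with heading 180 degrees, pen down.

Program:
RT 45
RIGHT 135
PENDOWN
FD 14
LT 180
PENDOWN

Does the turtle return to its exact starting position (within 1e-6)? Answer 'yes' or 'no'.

Executing turtle program step by step:
Start: pos=(2,7), heading=180, pen down
RT 45: heading 180 -> 135
RT 135: heading 135 -> 0
PD: pen down
FD 14: (2,7) -> (16,7) [heading=0, draw]
LT 180: heading 0 -> 180
PD: pen down
Final: pos=(16,7), heading=180, 1 segment(s) drawn

Start position: (2, 7)
Final position: (16, 7)
Distance = 14; >= 1e-6 -> NOT closed

Answer: no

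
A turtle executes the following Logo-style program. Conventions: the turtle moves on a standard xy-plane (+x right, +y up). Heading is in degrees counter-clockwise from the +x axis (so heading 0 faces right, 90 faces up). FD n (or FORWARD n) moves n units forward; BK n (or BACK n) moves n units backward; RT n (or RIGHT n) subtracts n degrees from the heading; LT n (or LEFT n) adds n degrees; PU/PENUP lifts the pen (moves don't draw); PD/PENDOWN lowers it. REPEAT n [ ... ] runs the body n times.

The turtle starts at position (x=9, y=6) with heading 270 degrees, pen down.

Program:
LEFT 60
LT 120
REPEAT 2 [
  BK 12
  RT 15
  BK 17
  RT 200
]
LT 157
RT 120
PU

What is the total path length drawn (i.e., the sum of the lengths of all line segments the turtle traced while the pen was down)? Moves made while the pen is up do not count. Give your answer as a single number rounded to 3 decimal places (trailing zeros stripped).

Executing turtle program step by step:
Start: pos=(9,6), heading=270, pen down
LT 60: heading 270 -> 330
LT 120: heading 330 -> 90
REPEAT 2 [
  -- iteration 1/2 --
  BK 12: (9,6) -> (9,-6) [heading=90, draw]
  RT 15: heading 90 -> 75
  BK 17: (9,-6) -> (4.6,-22.421) [heading=75, draw]
  RT 200: heading 75 -> 235
  -- iteration 2/2 --
  BK 12: (4.6,-22.421) -> (11.483,-12.591) [heading=235, draw]
  RT 15: heading 235 -> 220
  BK 17: (11.483,-12.591) -> (24.506,-1.664) [heading=220, draw]
  RT 200: heading 220 -> 20
]
LT 157: heading 20 -> 177
RT 120: heading 177 -> 57
PU: pen up
Final: pos=(24.506,-1.664), heading=57, 4 segment(s) drawn

Segment lengths:
  seg 1: (9,6) -> (9,-6), length = 12
  seg 2: (9,-6) -> (4.6,-22.421), length = 17
  seg 3: (4.6,-22.421) -> (11.483,-12.591), length = 12
  seg 4: (11.483,-12.591) -> (24.506,-1.664), length = 17
Total = 58

Answer: 58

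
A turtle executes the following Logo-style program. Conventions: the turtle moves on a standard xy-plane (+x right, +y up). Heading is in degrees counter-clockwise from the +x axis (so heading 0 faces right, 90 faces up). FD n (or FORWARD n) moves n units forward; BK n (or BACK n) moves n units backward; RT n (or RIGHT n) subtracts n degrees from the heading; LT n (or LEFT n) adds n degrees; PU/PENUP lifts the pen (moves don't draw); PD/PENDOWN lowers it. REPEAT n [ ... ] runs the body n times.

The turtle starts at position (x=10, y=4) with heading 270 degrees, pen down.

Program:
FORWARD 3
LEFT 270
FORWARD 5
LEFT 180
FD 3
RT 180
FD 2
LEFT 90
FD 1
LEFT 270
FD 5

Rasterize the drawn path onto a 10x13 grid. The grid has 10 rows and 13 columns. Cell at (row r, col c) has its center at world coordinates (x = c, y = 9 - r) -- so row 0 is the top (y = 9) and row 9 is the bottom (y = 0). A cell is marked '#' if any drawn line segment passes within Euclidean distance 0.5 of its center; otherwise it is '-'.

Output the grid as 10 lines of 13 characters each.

Answer: -------------
-------------
-------------
-------------
-------------
----------#--
----------#--
----------#--
-----######--
-######------

Derivation:
Segment 0: (10,4) -> (10,1)
Segment 1: (10,1) -> (5,1)
Segment 2: (5,1) -> (8,1)
Segment 3: (8,1) -> (6,1)
Segment 4: (6,1) -> (6,0)
Segment 5: (6,0) -> (1,0)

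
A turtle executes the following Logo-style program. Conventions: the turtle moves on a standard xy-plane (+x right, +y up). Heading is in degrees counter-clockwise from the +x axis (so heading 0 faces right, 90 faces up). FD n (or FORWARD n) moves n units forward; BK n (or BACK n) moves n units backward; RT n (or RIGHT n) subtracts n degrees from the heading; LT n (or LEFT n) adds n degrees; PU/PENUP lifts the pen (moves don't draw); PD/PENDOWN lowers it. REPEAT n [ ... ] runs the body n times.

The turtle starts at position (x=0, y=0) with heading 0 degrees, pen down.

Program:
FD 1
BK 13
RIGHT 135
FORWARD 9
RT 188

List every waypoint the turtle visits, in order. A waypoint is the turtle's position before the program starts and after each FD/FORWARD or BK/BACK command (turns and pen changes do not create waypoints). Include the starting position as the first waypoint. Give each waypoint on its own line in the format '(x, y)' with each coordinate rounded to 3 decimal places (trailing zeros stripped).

Answer: (0, 0)
(1, 0)
(-12, 0)
(-18.364, -6.364)

Derivation:
Executing turtle program step by step:
Start: pos=(0,0), heading=0, pen down
FD 1: (0,0) -> (1,0) [heading=0, draw]
BK 13: (1,0) -> (-12,0) [heading=0, draw]
RT 135: heading 0 -> 225
FD 9: (-12,0) -> (-18.364,-6.364) [heading=225, draw]
RT 188: heading 225 -> 37
Final: pos=(-18.364,-6.364), heading=37, 3 segment(s) drawn
Waypoints (4 total):
(0, 0)
(1, 0)
(-12, 0)
(-18.364, -6.364)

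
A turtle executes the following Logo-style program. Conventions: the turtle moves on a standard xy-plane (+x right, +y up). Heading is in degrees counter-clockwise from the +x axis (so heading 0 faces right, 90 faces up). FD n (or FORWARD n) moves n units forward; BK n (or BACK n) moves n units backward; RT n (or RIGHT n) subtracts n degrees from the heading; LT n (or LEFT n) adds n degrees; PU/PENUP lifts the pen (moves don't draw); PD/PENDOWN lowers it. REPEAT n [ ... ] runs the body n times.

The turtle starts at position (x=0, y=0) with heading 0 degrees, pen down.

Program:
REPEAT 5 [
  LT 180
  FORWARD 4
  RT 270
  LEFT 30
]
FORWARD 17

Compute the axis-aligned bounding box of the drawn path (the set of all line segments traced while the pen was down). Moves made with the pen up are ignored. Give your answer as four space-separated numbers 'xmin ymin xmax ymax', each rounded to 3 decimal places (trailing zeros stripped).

Executing turtle program step by step:
Start: pos=(0,0), heading=0, pen down
REPEAT 5 [
  -- iteration 1/5 --
  LT 180: heading 0 -> 180
  FD 4: (0,0) -> (-4,0) [heading=180, draw]
  RT 270: heading 180 -> 270
  LT 30: heading 270 -> 300
  -- iteration 2/5 --
  LT 180: heading 300 -> 120
  FD 4: (-4,0) -> (-6,3.464) [heading=120, draw]
  RT 270: heading 120 -> 210
  LT 30: heading 210 -> 240
  -- iteration 3/5 --
  LT 180: heading 240 -> 60
  FD 4: (-6,3.464) -> (-4,6.928) [heading=60, draw]
  RT 270: heading 60 -> 150
  LT 30: heading 150 -> 180
  -- iteration 4/5 --
  LT 180: heading 180 -> 0
  FD 4: (-4,6.928) -> (0,6.928) [heading=0, draw]
  RT 270: heading 0 -> 90
  LT 30: heading 90 -> 120
  -- iteration 5/5 --
  LT 180: heading 120 -> 300
  FD 4: (0,6.928) -> (2,3.464) [heading=300, draw]
  RT 270: heading 300 -> 30
  LT 30: heading 30 -> 60
]
FD 17: (2,3.464) -> (10.5,18.187) [heading=60, draw]
Final: pos=(10.5,18.187), heading=60, 6 segment(s) drawn

Segment endpoints: x in {-6, -4, -4, 0, 0, 2, 10.5}, y in {0, 0, 3.464, 6.928, 18.187}
xmin=-6, ymin=0, xmax=10.5, ymax=18.187

Answer: -6 0 10.5 18.187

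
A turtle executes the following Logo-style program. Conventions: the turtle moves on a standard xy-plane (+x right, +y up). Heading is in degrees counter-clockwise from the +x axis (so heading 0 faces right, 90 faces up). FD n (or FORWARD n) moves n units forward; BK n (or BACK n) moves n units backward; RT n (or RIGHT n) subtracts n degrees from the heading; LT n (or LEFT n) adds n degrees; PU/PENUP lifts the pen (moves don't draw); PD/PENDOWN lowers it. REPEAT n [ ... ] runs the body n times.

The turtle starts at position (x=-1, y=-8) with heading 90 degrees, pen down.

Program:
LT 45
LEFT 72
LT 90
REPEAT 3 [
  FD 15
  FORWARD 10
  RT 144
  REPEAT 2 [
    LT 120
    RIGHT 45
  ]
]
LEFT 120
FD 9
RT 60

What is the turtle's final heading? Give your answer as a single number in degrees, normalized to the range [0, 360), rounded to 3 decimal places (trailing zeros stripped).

Answer: 15

Derivation:
Executing turtle program step by step:
Start: pos=(-1,-8), heading=90, pen down
LT 45: heading 90 -> 135
LT 72: heading 135 -> 207
LT 90: heading 207 -> 297
REPEAT 3 [
  -- iteration 1/3 --
  FD 15: (-1,-8) -> (5.81,-21.365) [heading=297, draw]
  FD 10: (5.81,-21.365) -> (10.35,-30.275) [heading=297, draw]
  RT 144: heading 297 -> 153
  REPEAT 2 [
    -- iteration 1/2 --
    LT 120: heading 153 -> 273
    RT 45: heading 273 -> 228
    -- iteration 2/2 --
    LT 120: heading 228 -> 348
    RT 45: heading 348 -> 303
  ]
  -- iteration 2/3 --
  FD 15: (10.35,-30.275) -> (18.519,-42.855) [heading=303, draw]
  FD 10: (18.519,-42.855) -> (23.966,-51.242) [heading=303, draw]
  RT 144: heading 303 -> 159
  REPEAT 2 [
    -- iteration 1/2 --
    LT 120: heading 159 -> 279
    RT 45: heading 279 -> 234
    -- iteration 2/2 --
    LT 120: heading 234 -> 354
    RT 45: heading 354 -> 309
  ]
  -- iteration 3/3 --
  FD 15: (23.966,-51.242) -> (33.406,-62.899) [heading=309, draw]
  FD 10: (33.406,-62.899) -> (39.699,-70.671) [heading=309, draw]
  RT 144: heading 309 -> 165
  REPEAT 2 [
    -- iteration 1/2 --
    LT 120: heading 165 -> 285
    RT 45: heading 285 -> 240
    -- iteration 2/2 --
    LT 120: heading 240 -> 0
    RT 45: heading 0 -> 315
  ]
]
LT 120: heading 315 -> 75
FD 9: (39.699,-70.671) -> (42.028,-61.977) [heading=75, draw]
RT 60: heading 75 -> 15
Final: pos=(42.028,-61.977), heading=15, 7 segment(s) drawn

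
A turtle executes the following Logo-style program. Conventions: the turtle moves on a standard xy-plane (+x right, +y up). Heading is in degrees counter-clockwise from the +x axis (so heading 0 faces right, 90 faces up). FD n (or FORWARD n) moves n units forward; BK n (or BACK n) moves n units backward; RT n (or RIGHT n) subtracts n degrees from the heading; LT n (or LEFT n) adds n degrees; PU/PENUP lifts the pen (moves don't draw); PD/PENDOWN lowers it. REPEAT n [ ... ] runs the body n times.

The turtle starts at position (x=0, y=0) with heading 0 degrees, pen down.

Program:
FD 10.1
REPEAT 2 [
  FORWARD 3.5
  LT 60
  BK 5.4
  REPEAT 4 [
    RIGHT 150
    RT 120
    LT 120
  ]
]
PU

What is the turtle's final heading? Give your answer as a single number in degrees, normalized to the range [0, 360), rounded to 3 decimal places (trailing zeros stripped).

Executing turtle program step by step:
Start: pos=(0,0), heading=0, pen down
FD 10.1: (0,0) -> (10.1,0) [heading=0, draw]
REPEAT 2 [
  -- iteration 1/2 --
  FD 3.5: (10.1,0) -> (13.6,0) [heading=0, draw]
  LT 60: heading 0 -> 60
  BK 5.4: (13.6,0) -> (10.9,-4.677) [heading=60, draw]
  REPEAT 4 [
    -- iteration 1/4 --
    RT 150: heading 60 -> 270
    RT 120: heading 270 -> 150
    LT 120: heading 150 -> 270
    -- iteration 2/4 --
    RT 150: heading 270 -> 120
    RT 120: heading 120 -> 0
    LT 120: heading 0 -> 120
    -- iteration 3/4 --
    RT 150: heading 120 -> 330
    RT 120: heading 330 -> 210
    LT 120: heading 210 -> 330
    -- iteration 4/4 --
    RT 150: heading 330 -> 180
    RT 120: heading 180 -> 60
    LT 120: heading 60 -> 180
  ]
  -- iteration 2/2 --
  FD 3.5: (10.9,-4.677) -> (7.4,-4.677) [heading=180, draw]
  LT 60: heading 180 -> 240
  BK 5.4: (7.4,-4.677) -> (10.1,0) [heading=240, draw]
  REPEAT 4 [
    -- iteration 1/4 --
    RT 150: heading 240 -> 90
    RT 120: heading 90 -> 330
    LT 120: heading 330 -> 90
    -- iteration 2/4 --
    RT 150: heading 90 -> 300
    RT 120: heading 300 -> 180
    LT 120: heading 180 -> 300
    -- iteration 3/4 --
    RT 150: heading 300 -> 150
    RT 120: heading 150 -> 30
    LT 120: heading 30 -> 150
    -- iteration 4/4 --
    RT 150: heading 150 -> 0
    RT 120: heading 0 -> 240
    LT 120: heading 240 -> 0
  ]
]
PU: pen up
Final: pos=(10.1,0), heading=0, 5 segment(s) drawn

Answer: 0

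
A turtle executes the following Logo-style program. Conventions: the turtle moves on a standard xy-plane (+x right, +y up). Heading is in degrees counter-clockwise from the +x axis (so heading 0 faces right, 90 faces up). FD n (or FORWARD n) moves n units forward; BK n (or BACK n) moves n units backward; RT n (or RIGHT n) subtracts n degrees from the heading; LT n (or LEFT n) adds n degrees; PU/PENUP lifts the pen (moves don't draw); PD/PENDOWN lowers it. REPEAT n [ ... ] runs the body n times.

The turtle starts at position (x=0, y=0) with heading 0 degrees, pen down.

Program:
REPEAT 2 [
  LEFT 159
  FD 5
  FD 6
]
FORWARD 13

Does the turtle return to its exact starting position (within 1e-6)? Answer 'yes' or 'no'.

Executing turtle program step by step:
Start: pos=(0,0), heading=0, pen down
REPEAT 2 [
  -- iteration 1/2 --
  LT 159: heading 0 -> 159
  FD 5: (0,0) -> (-4.668,1.792) [heading=159, draw]
  FD 6: (-4.668,1.792) -> (-10.269,3.942) [heading=159, draw]
  -- iteration 2/2 --
  LT 159: heading 159 -> 318
  FD 5: (-10.269,3.942) -> (-6.554,0.596) [heading=318, draw]
  FD 6: (-6.554,0.596) -> (-2.095,-3.418) [heading=318, draw]
]
FD 13: (-2.095,-3.418) -> (7.566,-12.117) [heading=318, draw]
Final: pos=(7.566,-12.117), heading=318, 5 segment(s) drawn

Start position: (0, 0)
Final position: (7.566, -12.117)
Distance = 14.285; >= 1e-6 -> NOT closed

Answer: no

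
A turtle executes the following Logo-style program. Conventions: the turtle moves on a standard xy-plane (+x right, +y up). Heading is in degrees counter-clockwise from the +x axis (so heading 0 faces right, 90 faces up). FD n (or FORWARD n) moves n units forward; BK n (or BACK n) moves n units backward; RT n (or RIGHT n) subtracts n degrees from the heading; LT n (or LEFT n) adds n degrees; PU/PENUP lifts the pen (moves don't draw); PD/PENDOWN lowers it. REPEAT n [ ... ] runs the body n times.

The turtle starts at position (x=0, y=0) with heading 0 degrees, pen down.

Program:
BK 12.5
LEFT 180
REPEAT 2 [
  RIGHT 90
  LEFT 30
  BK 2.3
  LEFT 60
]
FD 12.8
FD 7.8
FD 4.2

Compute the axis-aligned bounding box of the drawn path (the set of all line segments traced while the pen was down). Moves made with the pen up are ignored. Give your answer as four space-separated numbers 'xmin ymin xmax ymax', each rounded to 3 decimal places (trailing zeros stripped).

Executing turtle program step by step:
Start: pos=(0,0), heading=0, pen down
BK 12.5: (0,0) -> (-12.5,0) [heading=0, draw]
LT 180: heading 0 -> 180
REPEAT 2 [
  -- iteration 1/2 --
  RT 90: heading 180 -> 90
  LT 30: heading 90 -> 120
  BK 2.3: (-12.5,0) -> (-11.35,-1.992) [heading=120, draw]
  LT 60: heading 120 -> 180
  -- iteration 2/2 --
  RT 90: heading 180 -> 90
  LT 30: heading 90 -> 120
  BK 2.3: (-11.35,-1.992) -> (-10.2,-3.984) [heading=120, draw]
  LT 60: heading 120 -> 180
]
FD 12.8: (-10.2,-3.984) -> (-23,-3.984) [heading=180, draw]
FD 7.8: (-23,-3.984) -> (-30.8,-3.984) [heading=180, draw]
FD 4.2: (-30.8,-3.984) -> (-35,-3.984) [heading=180, draw]
Final: pos=(-35,-3.984), heading=180, 6 segment(s) drawn

Segment endpoints: x in {-35, -30.8, -23, -12.5, -11.35, -10.2, 0}, y in {-3.984, -3.984, -3.984, -3.984, -1.992, 0}
xmin=-35, ymin=-3.984, xmax=0, ymax=0

Answer: -35 -3.984 0 0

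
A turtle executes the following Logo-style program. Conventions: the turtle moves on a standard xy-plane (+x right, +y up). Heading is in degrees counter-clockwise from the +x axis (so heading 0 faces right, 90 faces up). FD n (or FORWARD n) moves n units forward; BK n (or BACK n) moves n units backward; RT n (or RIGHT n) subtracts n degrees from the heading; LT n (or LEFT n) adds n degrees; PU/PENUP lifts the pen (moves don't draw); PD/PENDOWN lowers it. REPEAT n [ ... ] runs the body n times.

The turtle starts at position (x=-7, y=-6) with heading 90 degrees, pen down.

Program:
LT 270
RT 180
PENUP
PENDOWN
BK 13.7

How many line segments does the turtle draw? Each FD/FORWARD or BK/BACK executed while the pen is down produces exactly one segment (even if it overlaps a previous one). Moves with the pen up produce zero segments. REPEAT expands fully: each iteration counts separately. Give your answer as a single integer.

Answer: 1

Derivation:
Executing turtle program step by step:
Start: pos=(-7,-6), heading=90, pen down
LT 270: heading 90 -> 0
RT 180: heading 0 -> 180
PU: pen up
PD: pen down
BK 13.7: (-7,-6) -> (6.7,-6) [heading=180, draw]
Final: pos=(6.7,-6), heading=180, 1 segment(s) drawn
Segments drawn: 1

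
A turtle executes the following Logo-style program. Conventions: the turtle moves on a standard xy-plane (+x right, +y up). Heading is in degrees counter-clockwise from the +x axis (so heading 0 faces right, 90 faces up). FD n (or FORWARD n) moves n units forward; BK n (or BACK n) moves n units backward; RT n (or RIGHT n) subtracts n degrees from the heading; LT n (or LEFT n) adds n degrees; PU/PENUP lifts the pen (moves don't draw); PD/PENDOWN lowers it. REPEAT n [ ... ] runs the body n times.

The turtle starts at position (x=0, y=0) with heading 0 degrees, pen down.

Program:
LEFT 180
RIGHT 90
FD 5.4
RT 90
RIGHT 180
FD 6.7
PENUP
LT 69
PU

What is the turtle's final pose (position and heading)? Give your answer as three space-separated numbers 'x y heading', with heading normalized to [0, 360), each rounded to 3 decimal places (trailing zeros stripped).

Executing turtle program step by step:
Start: pos=(0,0), heading=0, pen down
LT 180: heading 0 -> 180
RT 90: heading 180 -> 90
FD 5.4: (0,0) -> (0,5.4) [heading=90, draw]
RT 90: heading 90 -> 0
RT 180: heading 0 -> 180
FD 6.7: (0,5.4) -> (-6.7,5.4) [heading=180, draw]
PU: pen up
LT 69: heading 180 -> 249
PU: pen up
Final: pos=(-6.7,5.4), heading=249, 2 segment(s) drawn

Answer: -6.7 5.4 249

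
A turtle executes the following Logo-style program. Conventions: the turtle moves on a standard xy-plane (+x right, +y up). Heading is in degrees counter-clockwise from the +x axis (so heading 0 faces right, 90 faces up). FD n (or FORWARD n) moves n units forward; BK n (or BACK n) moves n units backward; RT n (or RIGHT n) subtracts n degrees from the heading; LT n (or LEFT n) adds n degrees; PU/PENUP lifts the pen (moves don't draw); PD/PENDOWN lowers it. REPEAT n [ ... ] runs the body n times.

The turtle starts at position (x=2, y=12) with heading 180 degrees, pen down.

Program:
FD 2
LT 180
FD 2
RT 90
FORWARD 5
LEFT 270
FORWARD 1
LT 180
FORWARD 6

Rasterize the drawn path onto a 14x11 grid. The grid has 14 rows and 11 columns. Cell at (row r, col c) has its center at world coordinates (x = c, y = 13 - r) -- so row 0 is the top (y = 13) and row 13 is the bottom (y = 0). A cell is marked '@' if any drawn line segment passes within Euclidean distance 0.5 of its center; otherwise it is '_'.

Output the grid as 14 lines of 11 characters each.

Answer: ___________
@@@________
__@________
__@________
__@________
__@________
_@@@@@@@___
___________
___________
___________
___________
___________
___________
___________

Derivation:
Segment 0: (2,12) -> (0,12)
Segment 1: (0,12) -> (2,12)
Segment 2: (2,12) -> (2,7)
Segment 3: (2,7) -> (1,7)
Segment 4: (1,7) -> (7,7)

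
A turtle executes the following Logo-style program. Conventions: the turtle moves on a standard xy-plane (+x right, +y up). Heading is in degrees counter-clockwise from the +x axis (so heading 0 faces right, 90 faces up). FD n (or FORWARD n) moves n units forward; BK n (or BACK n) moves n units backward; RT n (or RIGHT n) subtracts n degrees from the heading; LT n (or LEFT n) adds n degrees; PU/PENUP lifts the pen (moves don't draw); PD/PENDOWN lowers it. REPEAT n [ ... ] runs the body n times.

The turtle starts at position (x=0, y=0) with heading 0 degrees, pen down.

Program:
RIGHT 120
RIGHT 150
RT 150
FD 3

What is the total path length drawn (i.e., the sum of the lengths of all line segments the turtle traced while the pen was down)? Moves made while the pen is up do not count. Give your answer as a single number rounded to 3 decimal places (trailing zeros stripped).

Answer: 3

Derivation:
Executing turtle program step by step:
Start: pos=(0,0), heading=0, pen down
RT 120: heading 0 -> 240
RT 150: heading 240 -> 90
RT 150: heading 90 -> 300
FD 3: (0,0) -> (1.5,-2.598) [heading=300, draw]
Final: pos=(1.5,-2.598), heading=300, 1 segment(s) drawn

Segment lengths:
  seg 1: (0,0) -> (1.5,-2.598), length = 3
Total = 3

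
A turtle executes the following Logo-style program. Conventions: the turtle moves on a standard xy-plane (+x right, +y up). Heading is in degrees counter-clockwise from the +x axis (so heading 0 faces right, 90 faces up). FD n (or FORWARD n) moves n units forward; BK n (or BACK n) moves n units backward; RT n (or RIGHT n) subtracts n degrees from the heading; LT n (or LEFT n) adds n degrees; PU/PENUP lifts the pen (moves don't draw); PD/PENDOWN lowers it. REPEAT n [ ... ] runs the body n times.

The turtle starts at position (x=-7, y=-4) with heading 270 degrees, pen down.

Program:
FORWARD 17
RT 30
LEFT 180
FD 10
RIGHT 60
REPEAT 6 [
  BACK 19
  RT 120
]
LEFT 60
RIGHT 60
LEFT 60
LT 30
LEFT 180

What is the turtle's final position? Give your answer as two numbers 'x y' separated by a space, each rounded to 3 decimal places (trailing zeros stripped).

Executing turtle program step by step:
Start: pos=(-7,-4), heading=270, pen down
FD 17: (-7,-4) -> (-7,-21) [heading=270, draw]
RT 30: heading 270 -> 240
LT 180: heading 240 -> 60
FD 10: (-7,-21) -> (-2,-12.34) [heading=60, draw]
RT 60: heading 60 -> 0
REPEAT 6 [
  -- iteration 1/6 --
  BK 19: (-2,-12.34) -> (-21,-12.34) [heading=0, draw]
  RT 120: heading 0 -> 240
  -- iteration 2/6 --
  BK 19: (-21,-12.34) -> (-11.5,4.115) [heading=240, draw]
  RT 120: heading 240 -> 120
  -- iteration 3/6 --
  BK 19: (-11.5,4.115) -> (-2,-12.34) [heading=120, draw]
  RT 120: heading 120 -> 0
  -- iteration 4/6 --
  BK 19: (-2,-12.34) -> (-21,-12.34) [heading=0, draw]
  RT 120: heading 0 -> 240
  -- iteration 5/6 --
  BK 19: (-21,-12.34) -> (-11.5,4.115) [heading=240, draw]
  RT 120: heading 240 -> 120
  -- iteration 6/6 --
  BK 19: (-11.5,4.115) -> (-2,-12.34) [heading=120, draw]
  RT 120: heading 120 -> 0
]
LT 60: heading 0 -> 60
RT 60: heading 60 -> 0
LT 60: heading 0 -> 60
LT 30: heading 60 -> 90
LT 180: heading 90 -> 270
Final: pos=(-2,-12.34), heading=270, 8 segment(s) drawn

Answer: -2 -12.34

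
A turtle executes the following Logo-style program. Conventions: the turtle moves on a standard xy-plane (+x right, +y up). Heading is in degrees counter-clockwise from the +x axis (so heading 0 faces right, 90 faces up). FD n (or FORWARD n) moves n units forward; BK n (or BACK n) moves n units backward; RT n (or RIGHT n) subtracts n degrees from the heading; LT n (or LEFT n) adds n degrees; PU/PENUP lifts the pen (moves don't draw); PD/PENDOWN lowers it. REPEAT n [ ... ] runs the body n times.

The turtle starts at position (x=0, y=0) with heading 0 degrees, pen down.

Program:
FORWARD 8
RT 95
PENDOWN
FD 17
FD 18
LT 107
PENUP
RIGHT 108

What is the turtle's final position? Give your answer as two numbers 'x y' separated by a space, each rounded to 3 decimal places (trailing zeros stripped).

Executing turtle program step by step:
Start: pos=(0,0), heading=0, pen down
FD 8: (0,0) -> (8,0) [heading=0, draw]
RT 95: heading 0 -> 265
PD: pen down
FD 17: (8,0) -> (6.518,-16.935) [heading=265, draw]
FD 18: (6.518,-16.935) -> (4.95,-34.867) [heading=265, draw]
LT 107: heading 265 -> 12
PU: pen up
RT 108: heading 12 -> 264
Final: pos=(4.95,-34.867), heading=264, 3 segment(s) drawn

Answer: 4.95 -34.867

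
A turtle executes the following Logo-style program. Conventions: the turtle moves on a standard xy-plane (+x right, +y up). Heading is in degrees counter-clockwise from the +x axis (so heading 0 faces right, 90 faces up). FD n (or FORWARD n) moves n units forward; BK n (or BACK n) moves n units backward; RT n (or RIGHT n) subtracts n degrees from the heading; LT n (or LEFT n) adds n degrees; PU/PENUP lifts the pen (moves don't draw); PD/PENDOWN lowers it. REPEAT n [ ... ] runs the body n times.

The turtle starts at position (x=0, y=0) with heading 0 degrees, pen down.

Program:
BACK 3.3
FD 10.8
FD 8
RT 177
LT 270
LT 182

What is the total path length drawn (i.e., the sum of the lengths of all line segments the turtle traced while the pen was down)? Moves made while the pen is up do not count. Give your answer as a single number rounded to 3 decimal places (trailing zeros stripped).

Answer: 22.1

Derivation:
Executing turtle program step by step:
Start: pos=(0,0), heading=0, pen down
BK 3.3: (0,0) -> (-3.3,0) [heading=0, draw]
FD 10.8: (-3.3,0) -> (7.5,0) [heading=0, draw]
FD 8: (7.5,0) -> (15.5,0) [heading=0, draw]
RT 177: heading 0 -> 183
LT 270: heading 183 -> 93
LT 182: heading 93 -> 275
Final: pos=(15.5,0), heading=275, 3 segment(s) drawn

Segment lengths:
  seg 1: (0,0) -> (-3.3,0), length = 3.3
  seg 2: (-3.3,0) -> (7.5,0), length = 10.8
  seg 3: (7.5,0) -> (15.5,0), length = 8
Total = 22.1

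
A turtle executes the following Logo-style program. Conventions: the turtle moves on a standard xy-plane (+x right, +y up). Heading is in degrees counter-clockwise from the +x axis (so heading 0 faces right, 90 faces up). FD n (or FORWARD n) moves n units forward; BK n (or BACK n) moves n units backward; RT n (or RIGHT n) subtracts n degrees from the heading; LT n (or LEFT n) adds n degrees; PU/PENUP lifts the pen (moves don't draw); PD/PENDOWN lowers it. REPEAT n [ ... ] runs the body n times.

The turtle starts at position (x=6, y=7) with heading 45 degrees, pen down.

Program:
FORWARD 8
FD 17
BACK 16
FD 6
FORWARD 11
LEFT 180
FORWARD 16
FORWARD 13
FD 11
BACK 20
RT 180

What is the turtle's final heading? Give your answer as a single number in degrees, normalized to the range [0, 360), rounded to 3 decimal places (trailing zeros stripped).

Answer: 45

Derivation:
Executing turtle program step by step:
Start: pos=(6,7), heading=45, pen down
FD 8: (6,7) -> (11.657,12.657) [heading=45, draw]
FD 17: (11.657,12.657) -> (23.678,24.678) [heading=45, draw]
BK 16: (23.678,24.678) -> (12.364,13.364) [heading=45, draw]
FD 6: (12.364,13.364) -> (16.607,17.607) [heading=45, draw]
FD 11: (16.607,17.607) -> (24.385,25.385) [heading=45, draw]
LT 180: heading 45 -> 225
FD 16: (24.385,25.385) -> (13.071,14.071) [heading=225, draw]
FD 13: (13.071,14.071) -> (3.879,4.879) [heading=225, draw]
FD 11: (3.879,4.879) -> (-3.899,-2.899) [heading=225, draw]
BK 20: (-3.899,-2.899) -> (10.243,11.243) [heading=225, draw]
RT 180: heading 225 -> 45
Final: pos=(10.243,11.243), heading=45, 9 segment(s) drawn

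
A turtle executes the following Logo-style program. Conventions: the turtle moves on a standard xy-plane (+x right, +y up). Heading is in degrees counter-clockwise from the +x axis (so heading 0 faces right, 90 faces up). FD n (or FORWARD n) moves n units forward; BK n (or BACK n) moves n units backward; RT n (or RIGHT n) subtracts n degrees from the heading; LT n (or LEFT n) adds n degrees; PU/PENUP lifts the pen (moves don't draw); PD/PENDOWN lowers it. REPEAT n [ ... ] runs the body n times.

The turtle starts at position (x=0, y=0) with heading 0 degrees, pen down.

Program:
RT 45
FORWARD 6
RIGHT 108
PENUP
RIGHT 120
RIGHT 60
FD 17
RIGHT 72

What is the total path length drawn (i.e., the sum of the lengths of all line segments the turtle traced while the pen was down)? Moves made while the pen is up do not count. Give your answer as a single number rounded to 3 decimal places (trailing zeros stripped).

Answer: 6

Derivation:
Executing turtle program step by step:
Start: pos=(0,0), heading=0, pen down
RT 45: heading 0 -> 315
FD 6: (0,0) -> (4.243,-4.243) [heading=315, draw]
RT 108: heading 315 -> 207
PU: pen up
RT 120: heading 207 -> 87
RT 60: heading 87 -> 27
FD 17: (4.243,-4.243) -> (19.39,3.475) [heading=27, move]
RT 72: heading 27 -> 315
Final: pos=(19.39,3.475), heading=315, 1 segment(s) drawn

Segment lengths:
  seg 1: (0,0) -> (4.243,-4.243), length = 6
Total = 6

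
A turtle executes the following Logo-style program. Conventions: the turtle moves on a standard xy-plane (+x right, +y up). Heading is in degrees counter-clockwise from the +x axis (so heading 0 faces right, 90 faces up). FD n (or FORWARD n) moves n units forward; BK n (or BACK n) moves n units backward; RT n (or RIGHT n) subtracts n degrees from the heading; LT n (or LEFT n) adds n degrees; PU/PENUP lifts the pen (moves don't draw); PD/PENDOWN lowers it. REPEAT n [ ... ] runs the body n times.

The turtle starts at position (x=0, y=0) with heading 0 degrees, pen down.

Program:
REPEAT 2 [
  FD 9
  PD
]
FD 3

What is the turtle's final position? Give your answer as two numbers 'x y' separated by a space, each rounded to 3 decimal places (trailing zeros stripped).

Executing turtle program step by step:
Start: pos=(0,0), heading=0, pen down
REPEAT 2 [
  -- iteration 1/2 --
  FD 9: (0,0) -> (9,0) [heading=0, draw]
  PD: pen down
  -- iteration 2/2 --
  FD 9: (9,0) -> (18,0) [heading=0, draw]
  PD: pen down
]
FD 3: (18,0) -> (21,0) [heading=0, draw]
Final: pos=(21,0), heading=0, 3 segment(s) drawn

Answer: 21 0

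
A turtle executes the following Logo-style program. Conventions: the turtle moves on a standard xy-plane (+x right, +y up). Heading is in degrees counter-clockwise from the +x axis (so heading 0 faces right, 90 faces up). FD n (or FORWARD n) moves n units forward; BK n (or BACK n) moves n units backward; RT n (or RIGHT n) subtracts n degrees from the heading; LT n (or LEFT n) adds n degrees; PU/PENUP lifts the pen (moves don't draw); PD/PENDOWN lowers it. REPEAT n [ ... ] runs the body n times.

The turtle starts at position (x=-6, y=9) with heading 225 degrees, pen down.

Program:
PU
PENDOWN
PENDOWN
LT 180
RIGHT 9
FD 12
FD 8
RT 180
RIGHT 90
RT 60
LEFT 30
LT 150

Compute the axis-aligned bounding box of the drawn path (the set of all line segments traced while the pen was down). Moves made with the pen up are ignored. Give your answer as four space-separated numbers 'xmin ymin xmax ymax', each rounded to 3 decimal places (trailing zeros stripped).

Answer: -6 9 10.18 20.756

Derivation:
Executing turtle program step by step:
Start: pos=(-6,9), heading=225, pen down
PU: pen up
PD: pen down
PD: pen down
LT 180: heading 225 -> 45
RT 9: heading 45 -> 36
FD 12: (-6,9) -> (3.708,16.053) [heading=36, draw]
FD 8: (3.708,16.053) -> (10.18,20.756) [heading=36, draw]
RT 180: heading 36 -> 216
RT 90: heading 216 -> 126
RT 60: heading 126 -> 66
LT 30: heading 66 -> 96
LT 150: heading 96 -> 246
Final: pos=(10.18,20.756), heading=246, 2 segment(s) drawn

Segment endpoints: x in {-6, 3.708, 10.18}, y in {9, 16.053, 20.756}
xmin=-6, ymin=9, xmax=10.18, ymax=20.756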